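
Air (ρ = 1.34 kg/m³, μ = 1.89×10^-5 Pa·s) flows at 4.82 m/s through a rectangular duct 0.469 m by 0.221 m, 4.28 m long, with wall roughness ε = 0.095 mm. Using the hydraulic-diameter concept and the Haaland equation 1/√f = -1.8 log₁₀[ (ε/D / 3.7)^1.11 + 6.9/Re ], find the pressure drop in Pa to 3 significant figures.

Hydraulic diameter D_h = 4A/P = 4·(0.469·0.221)/(2·(0.469+0.221)) = 0.4146/1.38 = 0.3004 m.
Re = ρVD_h/μ = 1.34·4.82·0.3004/1.89e-05 = 1.027e+05.
ε/D_h = 9.5e-05/0.3004 = 0.000316; Haaland gives 1/√f = -1.8 log₁₀[3.05e-05+6.72e-05] = 7.218, so f = 0.01919.
ΔP = f(L/D_h)(ρV²/2) = 0.01919·4.28/0.3004·15.57 = 4.256 Pa.

ΔP ≈ 4.26 Pa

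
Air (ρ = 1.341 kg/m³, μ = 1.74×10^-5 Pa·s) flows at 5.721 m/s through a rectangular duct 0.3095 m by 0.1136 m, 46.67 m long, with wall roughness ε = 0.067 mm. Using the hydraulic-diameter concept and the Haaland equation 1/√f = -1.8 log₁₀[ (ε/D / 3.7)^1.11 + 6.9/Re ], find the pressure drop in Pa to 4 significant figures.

Hydraulic diameter D_h = 4A/P = 4·(0.3095·0.1136)/(2·(0.3095+0.1136)) = 0.1406/0.8462 = 0.1662 m.
Re = ρVD_h/μ = 1.341·5.721·0.1662/1.74e-05 = 7.328e+04.
ε/D_h = 6.7e-05/0.1662 = 0.000403; Haaland gives 1/√f = -1.8 log₁₀[3.99e-05+9.42e-05] = 6.971, so f = 0.02058.
ΔP = f(L/D_h)(ρV²/2) = 0.02058·46.67/0.1662·21.95 = 126.8 Pa.

ΔP ≈ 126.8 Pa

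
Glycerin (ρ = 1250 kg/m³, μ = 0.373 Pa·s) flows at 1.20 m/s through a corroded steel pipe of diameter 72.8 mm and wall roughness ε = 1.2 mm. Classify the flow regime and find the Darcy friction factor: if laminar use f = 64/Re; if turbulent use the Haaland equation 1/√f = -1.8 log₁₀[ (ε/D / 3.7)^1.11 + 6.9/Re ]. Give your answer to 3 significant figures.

Re = ρVD/μ = 1250·1.2·0.0728/0.373 = 292.8.
Re < 2300 → laminar, so f = 64/Re = 0.2186 (roughness is irrelevant in laminar flow).

f ≈ 0.219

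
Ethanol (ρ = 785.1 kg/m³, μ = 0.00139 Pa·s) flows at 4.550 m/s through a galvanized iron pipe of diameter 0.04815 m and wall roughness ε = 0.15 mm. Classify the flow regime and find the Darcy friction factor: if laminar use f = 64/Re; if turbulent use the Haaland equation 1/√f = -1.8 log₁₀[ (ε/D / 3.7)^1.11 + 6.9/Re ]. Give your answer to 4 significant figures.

Re = ρVD/μ = 785.1·4.55·0.04815/0.00139 = 1.237e+05.
Re > 4000 → turbulent. ε/D = 0.00015/0.04815 = 0.00312; Haaland: 1/√f = -1.8 log₁₀[0.000386 + 5.58e-05] = 6.038, so f = 0.02743.

f ≈ 0.02743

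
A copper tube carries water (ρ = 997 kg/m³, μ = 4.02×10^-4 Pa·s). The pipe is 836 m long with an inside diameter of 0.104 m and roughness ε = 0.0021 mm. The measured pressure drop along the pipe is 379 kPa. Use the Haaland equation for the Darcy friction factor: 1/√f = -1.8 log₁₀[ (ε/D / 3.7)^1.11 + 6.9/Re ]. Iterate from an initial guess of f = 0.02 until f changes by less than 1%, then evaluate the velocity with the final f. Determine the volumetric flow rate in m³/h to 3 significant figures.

Q ≈ 83.8 m³/h

Rearranging Darcy-Weisbach: V = √(2·ΔP·D/(f·L·ρ)). With ε/D = 2.1e-06/0.104 = 2.02e-05, iterate starting from f = 0.02:
  f = 0.02 → V = √(2·3.79e+05·0.104/(0.02·836·997)) = 2.175 m/s; Re = ρVD/μ = 5.609e+05; f → 0.01306
  f = 0.01306 → V = 2.691 m/s; Re = 6.942e+05; f → 0.01263
  f = 0.01263 → V = 2.737 m/s; Re = 7.059e+05; f → 0.0126
Converged (Δf/f < 1%). With the final f = 0.0126: V = √(2·3.79e+05·0.104/(0.0126·836·997)) = 2.74 m/s.
Q = V·A = 2.74·(π/4·0.104²) = 0.02328 m³/s = 83.8 m³/h.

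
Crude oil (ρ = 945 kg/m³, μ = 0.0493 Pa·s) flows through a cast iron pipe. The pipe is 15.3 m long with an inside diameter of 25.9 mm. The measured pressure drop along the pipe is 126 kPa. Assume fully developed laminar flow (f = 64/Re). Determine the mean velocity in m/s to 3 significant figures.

V ≈ 3.50 m/s

For laminar flow, f = 64/Re with Re = ρVD/μ, so Darcy-Weisbach reduces to ΔP = 32μLV/D². Solving for V: V = ΔP·D²/(32μL) = 1.26e+05·(0.0259)²/(32·0.0493·15.3) = 3.502 m/s.
Check: Re = ρVD/μ = 945·3.502·0.0259/0.0493 = 1738 < 2300, so the laminar assumption holds.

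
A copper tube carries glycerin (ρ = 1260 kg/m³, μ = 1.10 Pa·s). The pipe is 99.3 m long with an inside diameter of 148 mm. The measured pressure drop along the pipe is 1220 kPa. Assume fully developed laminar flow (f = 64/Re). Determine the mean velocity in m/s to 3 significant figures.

For laminar flow, f = 64/Re with Re = ρVD/μ, so Darcy-Weisbach reduces to ΔP = 32μLV/D². Solving for V: V = ΔP·D²/(32μL) = 1.22e+06·(0.148)²/(32·1.1·99.3) = 7.645 m/s.
Check: Re = ρVD/μ = 1260·7.645·0.148/1.1 = 1296 < 2300, so the laminar assumption holds.

V ≈ 7.65 m/s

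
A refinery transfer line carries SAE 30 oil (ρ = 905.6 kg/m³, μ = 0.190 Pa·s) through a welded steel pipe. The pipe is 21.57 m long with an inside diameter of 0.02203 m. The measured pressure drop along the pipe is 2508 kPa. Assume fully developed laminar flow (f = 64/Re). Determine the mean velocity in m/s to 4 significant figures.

V ≈ 9.281 m/s

For laminar flow, f = 64/Re with Re = ρVD/μ, so Darcy-Weisbach reduces to ΔP = 32μLV/D². Solving for V: V = ΔP·D²/(32μL) = 2.508e+06·(0.02203)²/(32·0.19·21.57) = 9.281 m/s.
Check: Re = ρVD/μ = 905.6·9.281·0.02203/0.19 = 974.5 < 2300, so the laminar assumption holds.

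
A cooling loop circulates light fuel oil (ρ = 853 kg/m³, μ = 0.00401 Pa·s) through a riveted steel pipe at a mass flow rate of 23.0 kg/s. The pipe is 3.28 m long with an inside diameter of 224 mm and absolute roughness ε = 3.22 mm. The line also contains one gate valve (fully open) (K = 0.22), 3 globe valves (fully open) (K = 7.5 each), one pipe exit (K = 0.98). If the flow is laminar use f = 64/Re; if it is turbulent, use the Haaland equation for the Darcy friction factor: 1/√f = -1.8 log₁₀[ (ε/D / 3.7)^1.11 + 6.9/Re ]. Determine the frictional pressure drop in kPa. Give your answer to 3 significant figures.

A = πD²/4 = π(0.224)²/4 = 0.03941 m²; mean velocity V = ṁ/(ρA) = 23/(853 · 0.03941) = 0.6842 m/s.
Reynolds number Re = ρVD/μ = 853 · 0.6842 · 0.224 / 0.00401 = 3.26e+04.
Re > 4000 → turbulent. Relative roughness ε/D = 0.00322/0.224 = 0.0144. Haaland: 1/√f = -1.8 log₁₀[(0.0144/3.7)^1.11 + 6.9/3.26e+04] = -1.8 log₁₀[0.00211 + 0.000212] = 4.742, so f = 0.04448.
Total minor-loss coefficient ΣK = 1·0.22 + 3·7.5 + 1·0.98 = 23.7.
ΔP = [f·L/D + ΣK]·(ρV²/2) = [0.04448·3.28/0.224 + 23.7]·(853·0.6842²/2) = [0.6513 + 23.7]·199.7 = 4862 Pa.
ΔP = 4862 Pa = 4.86 kPa.

ΔP ≈ 4.86 kPa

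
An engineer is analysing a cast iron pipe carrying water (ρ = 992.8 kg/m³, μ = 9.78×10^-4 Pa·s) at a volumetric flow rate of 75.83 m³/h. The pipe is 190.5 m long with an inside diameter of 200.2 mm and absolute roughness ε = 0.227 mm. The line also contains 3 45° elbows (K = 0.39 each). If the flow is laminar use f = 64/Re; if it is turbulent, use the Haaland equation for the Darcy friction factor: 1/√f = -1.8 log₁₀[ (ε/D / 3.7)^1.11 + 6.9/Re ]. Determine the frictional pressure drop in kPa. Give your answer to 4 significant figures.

ΔP ≈ 4.894 kPa

Q = 75.83 m³/h = 75.83/3600 = 0.02106 m³/s.
Cross-sectional area A = πD²/4 = π(0.2002)²/4 = 0.03148 m²; mean velocity V = Q/A = 0.02106/0.03148 = 0.6691 m/s.
Reynolds number Re = ρVD/μ = 992.8 · 0.6691 · 0.2002 / 0.000978 = 1.36e+05.
Re > 4000 → turbulent. Relative roughness ε/D = 0.000227/0.2002 = 0.00113. Haaland: 1/√f = -1.8 log₁₀[(0.00113/3.7)^1.11 + 6.9/1.36e+05] = -1.8 log₁₀[0.000126 + 5.07e-05] = 6.755, so f = 0.02191.
Total minor-loss coefficient ΣK = 3·0.39 = 1.17.
ΔP = [f·L/D + ΣK]·(ρV²/2) = [0.02191·190.5/0.2002 + 1.17]·(992.8·0.6691²/2) = [20.85 + 1.17]·222.3 = 4894 Pa.
ΔP = 4894 Pa = 4.894 kPa.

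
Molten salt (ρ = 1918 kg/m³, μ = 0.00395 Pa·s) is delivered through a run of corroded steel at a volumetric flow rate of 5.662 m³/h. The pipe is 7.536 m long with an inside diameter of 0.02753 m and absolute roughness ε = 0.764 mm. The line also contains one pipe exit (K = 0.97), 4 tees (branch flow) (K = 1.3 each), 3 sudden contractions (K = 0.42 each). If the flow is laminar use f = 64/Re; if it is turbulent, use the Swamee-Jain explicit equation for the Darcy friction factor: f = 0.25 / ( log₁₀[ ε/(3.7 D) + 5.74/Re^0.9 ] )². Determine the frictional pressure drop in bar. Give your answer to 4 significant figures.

ΔP ≈ 1.537 bar

Q = 5.662 m³/h = 5.662/3600 = 0.001573 m³/s.
Cross-sectional area A = πD²/4 = π(0.02753)²/4 = 0.0005953 m²; mean velocity V = Q/A = 0.001573/0.0005953 = 2.642 m/s.
Reynolds number Re = ρVD/μ = 1918 · 2.642 · 0.02753 / 0.00395 = 3.532e+04.
Re > 4000 → turbulent. Relative roughness ε/D = 0.000764/0.02753 = 0.0278. Swamee-Jain: f = 0.25/(log₁₀[0.0278/3.7 + 5.74/3.532e+04^0.9])² = 0.25/(log₁₀[0.0075 + 0.000463])² = 0.25/(-2.099)² = 0.05675.
Total minor-loss coefficient ΣK = 1·0.97 + 4·1.3 + 3·0.42 = 7.43.
ΔP = [f·L/D + ΣK]·(ρV²/2) = [0.05675·7.536/0.02753 + 7.43]·(1918·2.642²/2) = [15.53 + 7.43]·6695 = 1.537e+05 Pa.
ΔP = 1.537e+05 Pa = 1.537 bar.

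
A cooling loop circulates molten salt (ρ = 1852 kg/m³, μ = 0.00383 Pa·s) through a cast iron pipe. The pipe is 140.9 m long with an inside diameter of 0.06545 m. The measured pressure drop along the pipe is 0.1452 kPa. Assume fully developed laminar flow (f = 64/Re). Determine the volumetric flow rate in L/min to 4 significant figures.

Q ≈ 7.271 L/min

For laminar flow, f = 64/Re with Re = ρVD/μ, so Darcy-Weisbach reduces to ΔP = 32μLV/D². Solving for V: V = ΔP·D²/(32μL) = 145.2·(0.06545)²/(32·0.00383·140.9) = 0.03602 m/s.
Check: Re = ρVD/μ = 1852·0.03602·0.06545/0.00383 = 1140 < 2300, so the laminar assumption holds.
Q = V·A = 0.03602·(π/4·0.06545²) = 0.0001212 m³/s = 7.271 L/min.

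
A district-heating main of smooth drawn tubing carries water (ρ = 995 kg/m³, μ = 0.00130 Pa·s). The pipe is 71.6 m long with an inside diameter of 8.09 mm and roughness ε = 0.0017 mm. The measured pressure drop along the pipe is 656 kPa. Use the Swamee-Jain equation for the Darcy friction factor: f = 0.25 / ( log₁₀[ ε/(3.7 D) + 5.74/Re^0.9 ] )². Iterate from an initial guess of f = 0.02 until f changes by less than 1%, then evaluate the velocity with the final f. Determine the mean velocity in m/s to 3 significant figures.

Rearranging Darcy-Weisbach: V = √(2·ΔP·D/(f·L·ρ)). With ε/D = 1.7e-06/0.00809 = 0.00021, iterate starting from f = 0.02:
  f = 0.02 → V = √(2·6.56e+05·0.00809/(0.02·71.6·995)) = 2.729 m/s; Re = ρVD/μ = 1.69e+04; f → 0.02742
  f = 0.02742 → V = 2.331 m/s; Re = 1.443e+04; f → 0.02851
  f = 0.02851 → V = 2.286 m/s; Re = 1.416e+04; f → 0.02865
Converged (Δf/f < 1%). With the final f = 0.02865: V = √(2·6.56e+05·0.00809/(0.02865·71.6·995)) = 2.281 m/s.

V ≈ 2.28 m/s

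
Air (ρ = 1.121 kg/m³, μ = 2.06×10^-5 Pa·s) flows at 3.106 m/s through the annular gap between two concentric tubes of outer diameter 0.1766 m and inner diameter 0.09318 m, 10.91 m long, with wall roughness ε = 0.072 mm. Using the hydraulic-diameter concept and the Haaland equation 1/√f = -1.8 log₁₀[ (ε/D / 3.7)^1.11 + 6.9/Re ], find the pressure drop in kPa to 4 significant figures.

Hydraulic diameter D_h = 4A/P = D_o - D_i = 0.1766 - 0.09318 = 0.08342 m.
Re = ρVD_h/μ = 1.121·3.106·0.08342/2.06e-05 = 1.41e+04.
ε/D_h = 7.2e-05/0.08342 = 0.000863; Haaland gives 1/√f = -1.8 log₁₀[9.3e-05+0.000489] = 5.823, so f = 0.0295.
ΔP = f(L/D_h)(ρV²/2) = 0.0295·10.91/0.08342·5.407 = 20.86 Pa.
ΔP = 0.02086 kPa.

ΔP ≈ 0.02086 kPa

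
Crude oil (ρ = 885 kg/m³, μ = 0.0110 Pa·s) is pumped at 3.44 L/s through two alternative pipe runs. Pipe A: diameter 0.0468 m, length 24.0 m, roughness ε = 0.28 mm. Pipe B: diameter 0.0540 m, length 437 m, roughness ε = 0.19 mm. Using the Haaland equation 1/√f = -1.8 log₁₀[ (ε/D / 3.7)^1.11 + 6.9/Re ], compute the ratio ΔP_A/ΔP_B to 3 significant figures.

ΔP_A/ΔP_B ≈ 0.117

Pipe A: V = Q/A = 0.00344/0.00172 = 2 m/s; Re = 7530; ε/D = 0.00598; Haaland → f = 0.04034; ΔP_A = f(L/D)(ρV²/2) = 3.661e+04 Pa.
Pipe B: V = Q/A = 0.00344/0.00229 = 1.502 m/s; Re = 6526; ε/D = 0.00352; Haaland → f = 0.0387; ΔP_B = f(L/D)(ρV²/2) = 3.127e+05 Pa.
ΔP_A/ΔP_B = 3.661e+04/3.127e+05 = 0.117.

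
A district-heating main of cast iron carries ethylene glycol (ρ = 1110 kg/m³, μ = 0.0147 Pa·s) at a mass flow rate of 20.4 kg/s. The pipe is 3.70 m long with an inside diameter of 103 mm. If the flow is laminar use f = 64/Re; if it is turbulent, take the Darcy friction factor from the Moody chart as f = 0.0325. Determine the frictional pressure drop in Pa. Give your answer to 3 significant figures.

ΔP ≈ 3150 Pa

A = πD²/4 = π(0.103)²/4 = 0.008332 m²; mean velocity V = ṁ/(ρA) = 20.4/(1110 · 0.008332) = 2.206 m/s.
Reynolds number Re = ρVD/μ = 1110 · 2.206 · 0.103 / 0.0147 = 1.715e+04.
Re > 4000 → turbulent; use the Moody-chart value f = 0.0325.
Darcy-Weisbach: ΔP = f(L/D)(ρV²/2) = 0.0325·(3.7/0.103)·(1110·2.206²/2) = 0.0325·35.92·2700 = 3152 Pa.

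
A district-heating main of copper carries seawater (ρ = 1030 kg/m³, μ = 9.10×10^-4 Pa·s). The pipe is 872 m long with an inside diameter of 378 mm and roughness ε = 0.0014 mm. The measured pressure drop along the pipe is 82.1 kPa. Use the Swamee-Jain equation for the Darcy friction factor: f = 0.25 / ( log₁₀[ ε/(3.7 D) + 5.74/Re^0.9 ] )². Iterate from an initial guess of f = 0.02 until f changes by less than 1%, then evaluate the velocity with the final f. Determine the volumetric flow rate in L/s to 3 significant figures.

Q ≈ 274 L/s

Rearranging Darcy-Weisbach: V = √(2·ΔP·D/(f·L·ρ)). With ε/D = 1.4e-06/0.378 = 3.7e-06, iterate starting from f = 0.02:
  f = 0.02 → V = √(2·8.21e+04·0.378/(0.02·872·1030)) = 1.859 m/s; Re = ρVD/μ = 7.953e+05; f → 0.01215
  f = 0.01215 → V = 2.385 m/s; Re = 1.02e+06; f → 0.01166
  f = 0.01166 → V = 2.434 m/s; Re = 1.041e+06; f → 0.01162
Converged (Δf/f < 1%). With the final f = 0.01162: V = √(2·8.21e+04·0.378/(0.01162·872·1030)) = 2.438 m/s.
Q = V·A = 2.438·(π/4·0.378²) = 0.2736 m³/s = 274 L/s.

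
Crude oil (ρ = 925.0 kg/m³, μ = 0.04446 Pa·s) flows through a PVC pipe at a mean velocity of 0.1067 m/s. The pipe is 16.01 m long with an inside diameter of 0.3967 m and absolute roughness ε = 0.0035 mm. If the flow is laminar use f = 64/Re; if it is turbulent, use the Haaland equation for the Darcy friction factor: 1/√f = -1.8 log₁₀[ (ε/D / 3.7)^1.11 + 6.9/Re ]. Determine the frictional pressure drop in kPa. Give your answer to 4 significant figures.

Reynolds number Re = ρVD/μ = 925 · 0.1067 · 0.3967 / 0.0445 = 880.6.
Re < 2300 → laminar flow, so f = 64/Re = 64/880.6 = 0.07267 (the turbulent correlation is not needed).
Darcy-Weisbach: ΔP = f(L/D)(ρV²/2) = 0.07267·(16.01/0.3967)·(925·0.1067²/2) = 0.07267·40.36·5.266 = 15.44 Pa.
ΔP = 15.44 Pa = 0.01544 kPa.

ΔP ≈ 0.01544 kPa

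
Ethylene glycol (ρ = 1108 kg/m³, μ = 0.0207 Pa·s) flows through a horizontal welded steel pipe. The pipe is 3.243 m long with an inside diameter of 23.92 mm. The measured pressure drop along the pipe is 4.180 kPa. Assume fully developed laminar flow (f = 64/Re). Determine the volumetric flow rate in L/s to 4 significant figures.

Q ≈ 0.5003 L/s

For laminar flow, f = 64/Re with Re = ρVD/μ, so Darcy-Weisbach reduces to ΔP = 32μLV/D². Solving for V: V = ΔP·D²/(32μL) = 4180·(0.02392)²/(32·0.0207·3.243) = 1.113 m/s.
Check: Re = ρVD/μ = 1108·1.113·0.02392/0.0207 = 1425 < 2300, so the laminar assumption holds.
Q = V·A = 1.113·(π/4·0.02392²) = 0.0005003 m³/s = 0.5003 L/s.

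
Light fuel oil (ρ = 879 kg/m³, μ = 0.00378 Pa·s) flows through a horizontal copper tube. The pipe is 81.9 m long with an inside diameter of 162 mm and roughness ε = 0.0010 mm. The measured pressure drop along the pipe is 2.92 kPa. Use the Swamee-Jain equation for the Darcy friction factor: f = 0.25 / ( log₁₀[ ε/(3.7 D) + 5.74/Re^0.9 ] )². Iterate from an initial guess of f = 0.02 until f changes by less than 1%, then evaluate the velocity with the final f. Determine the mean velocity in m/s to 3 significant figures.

V ≈ 0.743 m/s

Rearranging Darcy-Weisbach: V = √(2·ΔP·D/(f·L·ρ)). With ε/D = 1e-06/0.162 = 6.17e-06, iterate starting from f = 0.02:
  f = 0.02 → V = √(2·2920·0.162/(0.02·81.9·879)) = 0.8106 m/s; Re = ρVD/μ = 3.054e+04; f → 0.02329
  f = 0.02329 → V = 0.7511 m/s; Re = 2.83e+04; f → 0.02372
  f = 0.02372 → V = 0.7443 m/s; Re = 2.804e+04; f → 0.02377
Converged (Δf/f < 1%). With the final f = 0.02377: V = √(2·2920·0.162/(0.02377·81.9·879)) = 0.7435 m/s.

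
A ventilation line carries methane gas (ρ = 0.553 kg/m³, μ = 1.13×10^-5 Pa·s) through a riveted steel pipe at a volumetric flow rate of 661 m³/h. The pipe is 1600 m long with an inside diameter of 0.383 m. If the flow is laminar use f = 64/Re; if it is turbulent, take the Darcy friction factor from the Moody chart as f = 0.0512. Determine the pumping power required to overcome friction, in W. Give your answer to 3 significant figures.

P ≈ 27.6 W

Q = 661 m³/h = 661/3600 = 0.1836 m³/s.
Cross-sectional area A = πD²/4 = π(0.383)²/4 = 0.1152 m²; mean velocity V = Q/A = 0.1836/0.1152 = 1.594 m/s.
Reynolds number Re = ρVD/μ = 0.553 · 1.594 · 0.383 / 1.13e-05 = 2.987e+04.
Re > 4000 → turbulent; use the Moody-chart value f = 0.0512.
Darcy-Weisbach: ΔP = f(L/D)(ρV²/2) = 0.0512·(1600/0.383)·(0.553·1.594²/2) = 0.0512·4178·0.7023 = 150.2 Pa.
Pumping power P = QΔP = 0.1836·150.2 = 27.58 W = 27.6 W.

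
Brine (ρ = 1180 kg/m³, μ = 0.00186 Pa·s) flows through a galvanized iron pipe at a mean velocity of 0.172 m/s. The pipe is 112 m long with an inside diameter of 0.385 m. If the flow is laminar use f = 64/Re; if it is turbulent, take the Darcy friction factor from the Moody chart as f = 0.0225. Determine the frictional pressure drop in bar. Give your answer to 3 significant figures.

ΔP ≈ 0.00114 bar

Reynolds number Re = ρVD/μ = 1180 · 0.172 · 0.385 / 0.00186 = 4.201e+04.
Re > 4000 → turbulent; use the Moody-chart value f = 0.0225.
Darcy-Weisbach: ΔP = f(L/D)(ρV²/2) = 0.0225·(112/0.385)·(1180·0.172²/2) = 0.0225·290.9·17.45 = 114.2 Pa.
ΔP = 114.2 Pa = 0.00114 bar.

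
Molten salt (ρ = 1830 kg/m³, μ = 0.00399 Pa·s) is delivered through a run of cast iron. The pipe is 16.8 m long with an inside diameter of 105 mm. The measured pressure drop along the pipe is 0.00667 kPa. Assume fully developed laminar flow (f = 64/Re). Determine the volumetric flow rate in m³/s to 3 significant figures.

Q ≈ 2.97×10^-4 m³/s

For laminar flow, f = 64/Re with Re = ρVD/μ, so Darcy-Weisbach reduces to ΔP = 32μLV/D². Solving for V: V = ΔP·D²/(32μL) = 6.67·(0.105)²/(32·0.00399·16.8) = 0.03428 m/s.
Check: Re = ρVD/μ = 1830·0.03428·0.105/0.00399 = 1651 < 2300, so the laminar assumption holds.
Q = V·A = 0.03428·(π/4·0.105²) = 0.0002969 m³/s = 2.97×10^-4 m³/s.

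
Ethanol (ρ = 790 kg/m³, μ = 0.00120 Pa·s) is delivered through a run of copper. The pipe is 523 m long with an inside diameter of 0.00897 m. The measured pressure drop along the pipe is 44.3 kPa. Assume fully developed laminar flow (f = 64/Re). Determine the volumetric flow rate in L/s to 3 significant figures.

Q ≈ 0.0112 L/s

For laminar flow, f = 64/Re with Re = ρVD/μ, so Darcy-Weisbach reduces to ΔP = 32μLV/D². Solving for V: V = ΔP·D²/(32μL) = 4.43e+04·(0.00897)²/(32·0.0012·523) = 0.1775 m/s.
Check: Re = ρVD/μ = 790·0.1775·0.00897/0.0012 = 1048 < 2300, so the laminar assumption holds.
Q = V·A = 0.1775·(π/4·0.00897²) = 1.122e-05 m³/s = 0.0112 L/s.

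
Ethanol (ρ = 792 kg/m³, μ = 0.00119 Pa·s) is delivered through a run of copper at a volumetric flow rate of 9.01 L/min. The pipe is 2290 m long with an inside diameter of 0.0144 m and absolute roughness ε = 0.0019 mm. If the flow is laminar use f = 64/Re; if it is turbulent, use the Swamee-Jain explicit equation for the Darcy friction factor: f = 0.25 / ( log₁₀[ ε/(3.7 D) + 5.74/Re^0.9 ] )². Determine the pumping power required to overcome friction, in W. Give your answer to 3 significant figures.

Q = 9.01 L/min = 9.01/60000 = 0.0001502 m³/s.
Cross-sectional area A = πD²/4 = π(0.0144)²/4 = 0.0001629 m²; mean velocity V = Q/A = 0.0001502/0.0001629 = 0.9221 m/s.
Reynolds number Re = ρVD/μ = 792 · 0.9221 · 0.0144 / 0.00119 = 8837.
Re > 4000 → turbulent. Relative roughness ε/D = 1.9e-06/0.0144 = 0.000132. Swamee-Jain: f = 0.25/(log₁₀[0.000132/3.7 + 5.74/8837^0.9])² = 0.25/(log₁₀[3.57e-05 + 0.00161])² = 0.25/(-2.783)² = 0.03227.
Darcy-Weisbach: ΔP = f(L/D)(ρV²/2) = 0.03227·(2290/0.0144)·(792·0.9221²/2) = 0.03227·1.59e+05·336.7 = 1.728e+06 Pa.
Pumping power P = QΔP = 0.0001502·1.728e+06 = 259.5 W = 259 W.

P ≈ 259 W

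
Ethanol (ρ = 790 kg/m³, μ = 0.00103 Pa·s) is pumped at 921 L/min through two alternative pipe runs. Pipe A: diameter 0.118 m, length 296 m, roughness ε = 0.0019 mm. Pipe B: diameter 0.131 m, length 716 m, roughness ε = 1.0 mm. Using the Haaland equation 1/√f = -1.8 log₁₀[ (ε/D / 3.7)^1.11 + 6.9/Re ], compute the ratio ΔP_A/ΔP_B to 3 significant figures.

Pipe A: V = Q/A = 0.01535/0.01094 = 1.404 m/s; Re = 1.27e+05; ε/D = 1.61e-05; Haaland → f = 0.01704; ΔP_A = f(L/D)(ρV²/2) = 3.326e+04 Pa.
Pipe B: V = Q/A = 0.01535/0.01348 = 1.139 m/s; Re = 1.144e+05; ε/D = 0.00763; Haaland → f = 0.03531; ΔP_B = f(L/D)(ρV²/2) = 9.887e+04 Pa.
ΔP_A/ΔP_B = 3.326e+04/9.887e+04 = 0.336.

ΔP_A/ΔP_B ≈ 0.336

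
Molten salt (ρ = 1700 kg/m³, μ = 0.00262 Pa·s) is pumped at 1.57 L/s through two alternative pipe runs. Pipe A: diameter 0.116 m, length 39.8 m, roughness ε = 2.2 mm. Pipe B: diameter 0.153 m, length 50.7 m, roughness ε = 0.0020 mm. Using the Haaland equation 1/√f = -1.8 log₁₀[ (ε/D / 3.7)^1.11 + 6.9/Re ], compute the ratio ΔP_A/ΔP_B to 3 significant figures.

ΔP_A/ΔP_B ≈ 4.95

Pipe A: V = Q/A = 0.00157/0.01057 = 0.1486 m/s; Re = 1.118e+04; ε/D = 0.019; Haaland → f = 0.0511; ΔP_A = f(L/D)(ρV²/2) = 328.9 Pa.
Pipe B: V = Q/A = 0.00157/0.01839 = 0.08539 m/s; Re = 8477; ε/D = 1.31e-05; Haaland → f = 0.03235; ΔP_B = f(L/D)(ρV²/2) = 66.44 Pa.
ΔP_A/ΔP_B = 328.9/66.44 = 4.95.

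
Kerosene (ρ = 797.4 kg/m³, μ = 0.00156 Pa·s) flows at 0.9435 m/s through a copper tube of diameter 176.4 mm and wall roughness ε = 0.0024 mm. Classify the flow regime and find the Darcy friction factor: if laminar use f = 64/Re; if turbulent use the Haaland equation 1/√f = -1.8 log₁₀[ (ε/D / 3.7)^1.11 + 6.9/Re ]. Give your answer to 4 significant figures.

f ≈ 0.01849

Re = ρVD/μ = 797.4·0.9435·0.1764/0.00156 = 8.507e+04.
Re > 4000 → turbulent. ε/D = 2.4e-06/0.1764 = 1.36e-05; Haaland: 1/√f = -1.8 log₁₀[9.28e-07 + 8.11e-05] = 7.355, so f = 0.01849.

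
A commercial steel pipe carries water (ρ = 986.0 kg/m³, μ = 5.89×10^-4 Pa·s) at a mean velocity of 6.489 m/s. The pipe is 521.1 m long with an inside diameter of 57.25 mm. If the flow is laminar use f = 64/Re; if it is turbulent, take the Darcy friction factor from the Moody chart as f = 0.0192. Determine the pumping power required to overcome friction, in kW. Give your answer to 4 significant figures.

P ≈ 60.60 kW

Reynolds number Re = ρVD/μ = 986 · 6.489 · 0.05725 / 0.000589 = 6.219e+05.
Re > 4000 → turbulent; use the Moody-chart value f = 0.0192.
Darcy-Weisbach: ΔP = f(L/D)(ρV²/2) = 0.0192·(521.1/0.05725)·(986·6.489²/2) = 0.0192·9102·2.076e+04 = 3.628e+06 Pa.
Q = V·A = 6.489·0.002574 = 0.0167 m³/s.
Pumping power P = QΔP = 0.0167·3.628e+06 = 60599 W = 60.60 kW.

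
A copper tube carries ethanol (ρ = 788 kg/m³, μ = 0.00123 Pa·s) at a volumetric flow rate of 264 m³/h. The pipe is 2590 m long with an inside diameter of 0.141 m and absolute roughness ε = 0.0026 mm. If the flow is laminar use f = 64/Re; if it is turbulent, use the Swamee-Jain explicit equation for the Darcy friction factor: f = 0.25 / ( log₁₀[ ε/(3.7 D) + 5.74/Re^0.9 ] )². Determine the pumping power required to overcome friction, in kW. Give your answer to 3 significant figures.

Q = 264 m³/h = 264/3600 = 0.07333 m³/s.
Cross-sectional area A = πD²/4 = π(0.141)²/4 = 0.01561 m²; mean velocity V = Q/A = 0.07333/0.01561 = 4.696 m/s.
Reynolds number Re = ρVD/μ = 788 · 4.696 · 0.141 / 0.00123 = 4.242e+05.
Re > 4000 → turbulent. Relative roughness ε/D = 2.6e-06/0.141 = 1.84e-05. Swamee-Jain: f = 0.25/(log₁₀[1.84e-05/3.7 + 5.74/4.242e+05^0.9])² = 0.25/(log₁₀[4.98e-06 + 4.94e-05])² = 0.25/(-4.264)² = 0.01375.
Darcy-Weisbach: ΔP = f(L/D)(ρV²/2) = 0.01375·(2590/0.141)·(788·4.696²/2) = 0.01375·1.837e+04·8690 = 2.195e+06 Pa.
Pumping power P = QΔP = 0.07333·2.195e+06 = 160900 W = 161 kW.

P ≈ 161 kW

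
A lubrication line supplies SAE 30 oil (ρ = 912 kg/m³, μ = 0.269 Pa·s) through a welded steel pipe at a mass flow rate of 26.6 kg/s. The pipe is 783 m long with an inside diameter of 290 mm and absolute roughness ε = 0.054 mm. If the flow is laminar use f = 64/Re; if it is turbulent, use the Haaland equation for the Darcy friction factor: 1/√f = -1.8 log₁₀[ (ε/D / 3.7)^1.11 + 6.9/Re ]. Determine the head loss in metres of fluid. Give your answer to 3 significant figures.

A = πD²/4 = π(0.29)²/4 = 0.06605 m²; mean velocity V = ṁ/(ρA) = 26.6/(912 · 0.06605) = 0.4416 m/s.
Reynolds number Re = ρVD/μ = 912 · 0.4416 · 0.29 / 0.269 = 434.2.
Re < 2300 → laminar flow, so f = 64/Re = 64/434.2 = 0.1474 (the turbulent correlation is not needed).
Darcy-Weisbach: ΔP = f(L/D)(ρV²/2) = 0.1474·(783/0.29)·(912·0.4416²/2) = 0.1474·2700·88.91 = 3.539e+04 Pa.
Head loss h_f = ΔP/(ρg) = 3.539e+04/(912·9.81) = 3.96 m.

h_f ≈ 3.96 m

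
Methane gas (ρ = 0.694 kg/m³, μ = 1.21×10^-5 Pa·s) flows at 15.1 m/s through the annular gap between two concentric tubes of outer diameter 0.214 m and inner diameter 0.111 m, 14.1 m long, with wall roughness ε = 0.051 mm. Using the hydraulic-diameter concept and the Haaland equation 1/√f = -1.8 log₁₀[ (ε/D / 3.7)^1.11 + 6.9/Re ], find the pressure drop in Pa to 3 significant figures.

ΔP ≈ 220 Pa

Hydraulic diameter D_h = 4A/P = D_o - D_i = 0.214 - 0.111 = 0.103 m.
Re = ρVD_h/μ = 0.694·15.1·0.103/1.21e-05 = 8.92e+04.
ε/D_h = 5.1e-05/0.103 = 0.000495; Haaland gives 1/√f = -1.8 log₁₀[5.02e-05+7.74e-05] = 7.01, so f = 0.02035.
ΔP = f(L/D_h)(ρV²/2) = 0.02035·14.1/0.103·79.12 = 220.4 Pa.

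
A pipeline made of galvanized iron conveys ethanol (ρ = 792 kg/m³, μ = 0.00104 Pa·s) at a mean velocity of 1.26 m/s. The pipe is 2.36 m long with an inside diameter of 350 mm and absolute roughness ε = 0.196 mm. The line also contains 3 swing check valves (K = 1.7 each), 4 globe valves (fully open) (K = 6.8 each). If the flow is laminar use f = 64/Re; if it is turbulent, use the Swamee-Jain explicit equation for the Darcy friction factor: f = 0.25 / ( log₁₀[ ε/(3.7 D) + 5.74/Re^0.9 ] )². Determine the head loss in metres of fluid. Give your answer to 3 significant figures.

h_f ≈ 2.62 m

Reynolds number Re = ρVD/μ = 792 · 1.26 · 0.35 / 0.00104 = 3.358e+05.
Re > 4000 → turbulent. Relative roughness ε/D = 0.000196/0.35 = 0.00056. Swamee-Jain: f = 0.25/(log₁₀[0.00056/3.7 + 5.74/3.358e+05^0.9])² = 0.25/(log₁₀[0.000151 + 6.1e-05])² = 0.25/(-3.673)² = 0.01853.
Total minor-loss coefficient ΣK = 3·1.7 + 4·6.8 = 32.3.
ΔP = [f·L/D + ΣK]·(ρV²/2) = [0.01853·2.36/0.35 + 32.3]·(792·1.26²/2) = [0.125 + 32.3]·628.7 = 2.039e+04 Pa.
Head loss h_f = ΔP/(ρg) = 2.039e+04/(792·9.81) = 2.62 m.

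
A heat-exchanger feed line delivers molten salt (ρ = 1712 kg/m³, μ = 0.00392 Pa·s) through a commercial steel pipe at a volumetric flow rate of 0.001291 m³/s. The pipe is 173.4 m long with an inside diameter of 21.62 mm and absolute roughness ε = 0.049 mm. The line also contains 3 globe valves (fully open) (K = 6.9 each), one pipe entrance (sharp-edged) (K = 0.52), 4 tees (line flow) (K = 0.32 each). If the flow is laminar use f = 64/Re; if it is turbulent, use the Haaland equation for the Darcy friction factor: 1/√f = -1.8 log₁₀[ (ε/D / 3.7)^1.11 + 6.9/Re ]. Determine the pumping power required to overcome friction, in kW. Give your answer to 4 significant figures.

Cross-sectional area A = πD²/4 = π(0.02162)²/4 = 0.0003671 m²; mean velocity V = Q/A = 0.001291/0.0003671 = 3.517 m/s.
Reynolds number Re = ρVD/μ = 1712 · 3.517 · 0.02162 / 0.00392 = 3.32e+04.
Re > 4000 → turbulent. Relative roughness ε/D = 4.9e-05/0.02162 = 0.00227. Haaland: 1/√f = -1.8 log₁₀[(0.00227/3.7)^1.11 + 6.9/3.32e+04] = -1.8 log₁₀[0.000271 + 0.000208] = 5.975, so f = 0.02801.
Total minor-loss coefficient ΣK = 3·6.9 + 1·0.52 + 4·0.32 = 22.5.
ΔP = [f·L/D + ΣK]·(ρV²/2) = [0.02801·173.4/0.02162 + 22.5]·(1712·3.517²/2) = [224.7 + 22.5]·1.059e+04 = 2.616e+06 Pa.
Pumping power P = QΔP = 0.001291·2.616e+06 = 3377.7 W = 3.378 kW.

P ≈ 3.378 kW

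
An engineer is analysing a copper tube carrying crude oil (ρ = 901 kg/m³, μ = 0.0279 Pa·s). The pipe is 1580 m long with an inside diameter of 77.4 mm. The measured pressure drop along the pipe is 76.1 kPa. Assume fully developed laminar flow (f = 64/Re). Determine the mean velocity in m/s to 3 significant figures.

For laminar flow, f = 64/Re with Re = ρVD/μ, so Darcy-Weisbach reduces to ΔP = 32μLV/D². Solving for V: V = ΔP·D²/(32μL) = 7.61e+04·(0.0774)²/(32·0.0279·1580) = 0.3232 m/s.
Check: Re = ρVD/μ = 901·0.3232·0.0774/0.0279 = 807.8 < 2300, so the laminar assumption holds.

V ≈ 0.323 m/s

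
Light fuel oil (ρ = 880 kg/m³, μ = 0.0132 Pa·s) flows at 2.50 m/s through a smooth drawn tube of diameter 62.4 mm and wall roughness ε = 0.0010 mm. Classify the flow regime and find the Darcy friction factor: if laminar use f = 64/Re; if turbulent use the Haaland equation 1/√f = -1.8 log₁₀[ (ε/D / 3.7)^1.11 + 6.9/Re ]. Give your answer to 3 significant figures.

f ≈ 0.0306

Re = ρVD/μ = 880·2.5·0.0624/0.0132 = 1.04e+04.
Re > 4000 → turbulent. ε/D = 1e-06/0.0624 = 1.6e-05; Haaland: 1/√f = -1.8 log₁₀[1.11e-06 + 0.000663] = 5.719, so f = 0.03057.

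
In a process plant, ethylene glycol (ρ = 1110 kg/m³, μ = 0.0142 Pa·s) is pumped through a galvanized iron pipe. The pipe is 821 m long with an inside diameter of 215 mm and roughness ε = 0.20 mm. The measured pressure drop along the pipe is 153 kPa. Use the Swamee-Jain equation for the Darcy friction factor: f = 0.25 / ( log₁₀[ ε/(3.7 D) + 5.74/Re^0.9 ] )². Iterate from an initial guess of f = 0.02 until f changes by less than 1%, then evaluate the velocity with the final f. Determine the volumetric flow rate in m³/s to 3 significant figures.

Q ≈ 0.0602 m³/s

Rearranging Darcy-Weisbach: V = √(2·ΔP·D/(f·L·ρ)). With ε/D = 0.0002/0.215 = 0.00093, iterate starting from f = 0.02:
  f = 0.02 → V = √(2·1.53e+05·0.215/(0.02·821·1110)) = 1.9 m/s; Re = ρVD/μ = 3.193e+04; f → 0.02568
  f = 0.02568 → V = 1.677 m/s; Re = 2.818e+04; f → 0.02624
  f = 0.02624 → V = 1.659 m/s; Re = 2.788e+04; f → 0.02629
Converged (Δf/f < 1%). With the final f = 0.02629: V = √(2·1.53e+05·0.215/(0.02629·821·1110)) = 1.657 m/s.
Q = V·A = 1.657·(π/4·0.215²) = 0.06016 m³/s = 0.0602 m³/s.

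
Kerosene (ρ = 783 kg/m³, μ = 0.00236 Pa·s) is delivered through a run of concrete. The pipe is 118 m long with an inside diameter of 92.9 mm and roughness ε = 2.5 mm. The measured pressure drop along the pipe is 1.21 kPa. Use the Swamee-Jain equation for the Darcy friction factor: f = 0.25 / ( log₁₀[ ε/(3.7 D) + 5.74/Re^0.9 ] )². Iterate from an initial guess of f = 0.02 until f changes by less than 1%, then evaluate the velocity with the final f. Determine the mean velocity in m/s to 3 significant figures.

Rearranging Darcy-Weisbach: V = √(2·ΔP·D/(f·L·ρ)). With ε/D = 0.0025/0.0929 = 0.0269, iterate starting from f = 0.02:
  f = 0.02 → V = √(2·1210·0.0929/(0.02·118·783)) = 0.3488 m/s; Re = ρVD/μ = 1.075e+04; f → 0.05867
  f = 0.05867 → V = 0.2037 m/s; Re = 6277; f → 0.06104
  f = 0.06104 → V = 0.1997 m/s; Re = 6154; f → 0.06114
Converged (Δf/f < 1%). With the final f = 0.06114: V = √(2·1210·0.0929/(0.06114·118·783)) = 0.1995 m/s.

V ≈ 0.199 m/s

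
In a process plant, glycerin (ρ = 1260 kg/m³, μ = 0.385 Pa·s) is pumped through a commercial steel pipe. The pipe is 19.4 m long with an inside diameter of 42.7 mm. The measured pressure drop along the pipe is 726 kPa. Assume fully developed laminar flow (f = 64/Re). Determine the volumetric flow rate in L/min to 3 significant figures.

For laminar flow, f = 64/Re with Re = ρVD/μ, so Darcy-Weisbach reduces to ΔP = 32μLV/D². Solving for V: V = ΔP·D²/(32μL) = 7.26e+05·(0.0427)²/(32·0.385·19.4) = 5.538 m/s.
Check: Re = ρVD/μ = 1260·5.538·0.0427/0.385 = 774 < 2300, so the laminar assumption holds.
Q = V·A = 5.538·(π/4·0.0427²) = 0.007931 m³/s = 476 L/min.

Q ≈ 476 L/min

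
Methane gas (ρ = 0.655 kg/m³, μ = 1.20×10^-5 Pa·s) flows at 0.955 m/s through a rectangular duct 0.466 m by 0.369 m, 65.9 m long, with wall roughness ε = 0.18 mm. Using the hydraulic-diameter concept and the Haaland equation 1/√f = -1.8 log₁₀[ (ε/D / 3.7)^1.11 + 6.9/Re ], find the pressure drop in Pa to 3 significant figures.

Hydraulic diameter D_h = 4A/P = 4·(0.466·0.369)/(2·(0.466+0.369)) = 0.6878/1.67 = 0.4119 m.
Re = ρVD_h/μ = 0.655·0.955·0.4119/1.2e-05 = 2.147e+04.
ε/D_h = 0.00018/0.4119 = 0.000437; Haaland gives 1/√f = -1.8 log₁₀[4.37e-05+0.000321] = 6.188, so f = 0.02612.
ΔP = f(L/D_h)(ρV²/2) = 0.02612·65.9/0.4119·0.2987 = 1.248 Pa.

ΔP ≈ 1.25 Pa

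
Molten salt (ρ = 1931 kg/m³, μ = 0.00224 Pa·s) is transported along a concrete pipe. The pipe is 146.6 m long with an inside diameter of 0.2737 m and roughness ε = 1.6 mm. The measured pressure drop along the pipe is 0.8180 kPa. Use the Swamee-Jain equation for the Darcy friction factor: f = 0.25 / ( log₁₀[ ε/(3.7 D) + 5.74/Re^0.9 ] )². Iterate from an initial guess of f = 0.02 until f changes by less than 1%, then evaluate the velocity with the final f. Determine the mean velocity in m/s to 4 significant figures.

V ≈ 0.2162 m/s

Rearranging Darcy-Weisbach: V = √(2·ΔP·D/(f·L·ρ)). With ε/D = 0.0016/0.2737 = 0.00585, iterate starting from f = 0.02:
  f = 0.02 → V = √(2·818·0.2737/(0.02·146.6·1931)) = 0.2812 m/s; Re = ρVD/μ = 6.635e+04; f → 0.03343
  f = 0.03343 → V = 0.2175 m/s; Re = 5.132e+04; f → 0.03382
  f = 0.03382 → V = 0.2163 m/s; Re = 5.103e+04; f → 0.03383
Converged (Δf/f < 1%). With the final f = 0.03383: V = √(2·818·0.2737/(0.03383·146.6·1931)) = 0.2162 m/s.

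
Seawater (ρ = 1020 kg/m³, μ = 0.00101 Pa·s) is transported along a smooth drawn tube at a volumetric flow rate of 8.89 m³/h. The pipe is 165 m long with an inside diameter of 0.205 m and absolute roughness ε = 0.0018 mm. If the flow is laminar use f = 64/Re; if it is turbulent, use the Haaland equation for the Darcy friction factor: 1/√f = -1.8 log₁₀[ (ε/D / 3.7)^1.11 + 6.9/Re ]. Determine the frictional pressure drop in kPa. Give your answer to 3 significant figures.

ΔP ≈ 0.0632 kPa

Q = 8.89 m³/h = 8.89/3600 = 0.002469 m³/s.
Cross-sectional area A = πD²/4 = π(0.205)²/4 = 0.03301 m²; mean velocity V = Q/A = 0.002469/0.03301 = 0.07482 m/s.
Reynolds number Re = ρVD/μ = 1020 · 0.07482 · 0.205 / 0.00101 = 1.549e+04.
Re > 4000 → turbulent. Relative roughness ε/D = 1.8e-06/0.205 = 8.78e-06. Haaland: 1/√f = -1.8 log₁₀[(8.78e-06/3.7)^1.11 + 6.9/1.549e+04] = -1.8 log₁₀[5.71e-07 + 0.000445] = 6.031, so f = 0.02749.
Darcy-Weisbach: ΔP = f(L/D)(ρV²/2) = 0.02749·(165/0.205)·(1020·0.07482²/2) = 0.02749·804.9·2.855 = 63.17 Pa.
ΔP = 63.17 Pa = 0.0632 kPa.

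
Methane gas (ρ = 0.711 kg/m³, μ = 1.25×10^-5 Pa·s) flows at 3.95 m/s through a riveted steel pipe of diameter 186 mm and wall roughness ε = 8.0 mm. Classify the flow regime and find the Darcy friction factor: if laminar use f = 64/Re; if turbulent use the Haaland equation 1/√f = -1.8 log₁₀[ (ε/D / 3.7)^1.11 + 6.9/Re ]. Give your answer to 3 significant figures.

f ≈ 0.0676

Re = ρVD/μ = 0.711·3.95·0.186/1.25e-05 = 4.179e+04.
Re > 4000 → turbulent. ε/D = 0.008/0.186 = 0.043; Haaland: 1/√f = -1.8 log₁₀[0.00712 + 0.000165] = 3.847, so f = 0.06755.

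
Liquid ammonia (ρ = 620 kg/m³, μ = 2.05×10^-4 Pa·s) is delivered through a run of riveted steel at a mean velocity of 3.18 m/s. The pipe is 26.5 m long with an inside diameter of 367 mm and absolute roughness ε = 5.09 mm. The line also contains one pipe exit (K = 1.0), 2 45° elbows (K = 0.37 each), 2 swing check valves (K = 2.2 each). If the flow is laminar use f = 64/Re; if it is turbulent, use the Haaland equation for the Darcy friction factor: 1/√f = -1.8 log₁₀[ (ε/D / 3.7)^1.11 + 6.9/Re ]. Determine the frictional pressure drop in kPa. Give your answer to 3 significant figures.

ΔP ≈ 28.9 kPa

Reynolds number Re = ρVD/μ = 620 · 3.18 · 0.367 / 0.000205 = 3.53e+06.
Re > 4000 → turbulent. Relative roughness ε/D = 0.00509/0.367 = 0.0139. Haaland: 1/√f = -1.8 log₁₀[(0.0139/3.7)^1.11 + 6.9/3.53e+06] = -1.8 log₁₀[0.00203 + 1.95e-06] = 4.847, so f = 0.04257.
Total minor-loss coefficient ΣK = 1·1 + 2·0.37 + 2·2.2 = 6.14.
ΔP = [f·L/D + ΣK]·(ρV²/2) = [0.04257·26.5/0.367 + 6.14]·(620·3.18²/2) = [3.074 + 6.14]·3135 = 2.888e+04 Pa.
ΔP = 2.888e+04 Pa = 28.9 kPa.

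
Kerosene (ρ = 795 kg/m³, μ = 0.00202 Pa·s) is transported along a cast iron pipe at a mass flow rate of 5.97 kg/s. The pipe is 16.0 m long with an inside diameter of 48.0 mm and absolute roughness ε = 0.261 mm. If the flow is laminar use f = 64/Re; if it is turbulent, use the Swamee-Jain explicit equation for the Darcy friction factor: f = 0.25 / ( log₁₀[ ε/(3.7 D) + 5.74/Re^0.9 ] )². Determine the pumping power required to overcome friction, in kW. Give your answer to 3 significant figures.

P ≈ 0.558 kW

A = πD²/4 = π(0.048)²/4 = 0.00181 m²; mean velocity V = ṁ/(ρA) = 5.97/(795 · 0.00181) = 4.15 m/s.
Reynolds number Re = ρVD/μ = 795 · 4.15 · 0.048 / 0.00202 = 7.84e+04.
Re > 4000 → turbulent. Relative roughness ε/D = 0.000261/0.048 = 0.00544. Swamee-Jain: f = 0.25/(log₁₀[0.00544/3.7 + 5.74/7.84e+04^0.9])² = 0.25/(log₁₀[0.00147 + 0.000226])² = 0.25/(-2.771)² = 0.03257.
Darcy-Weisbach: ΔP = f(L/D)(ρV²/2) = 0.03257·(16/0.048)·(795·4.15²/2) = 0.03257·333.3·6846 = 7.431e+04 Pa.
Q = ṁ/ρ = 5.97/795 = 0.007509 m³/s.
Pumping power P = QΔP = 0.007509·7.431e+04 = 558.0 W = 0.558 kW.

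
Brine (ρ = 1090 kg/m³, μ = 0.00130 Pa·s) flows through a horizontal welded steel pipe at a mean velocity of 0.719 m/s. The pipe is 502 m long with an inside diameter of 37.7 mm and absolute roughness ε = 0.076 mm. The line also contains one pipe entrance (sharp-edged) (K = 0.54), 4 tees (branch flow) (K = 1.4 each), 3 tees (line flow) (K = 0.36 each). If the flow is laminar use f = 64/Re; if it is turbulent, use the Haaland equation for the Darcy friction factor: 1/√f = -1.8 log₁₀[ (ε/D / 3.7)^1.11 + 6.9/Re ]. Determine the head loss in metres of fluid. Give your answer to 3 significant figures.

h_f ≈ 10.3 m

Reynolds number Re = ρVD/μ = 1090 · 0.719 · 0.0377 / 0.0013 = 2.273e+04.
Re > 4000 → turbulent. Relative roughness ε/D = 7.6e-05/0.0377 = 0.00202. Haaland: 1/√f = -1.8 log₁₀[(0.00202/3.7)^1.11 + 6.9/2.273e+04] = -1.8 log₁₀[0.000238 + 0.000304] = 5.879, so f = 0.02893.
Total minor-loss coefficient ΣK = 1·0.54 + 4·1.4 + 3·0.36 = 7.22.
ΔP = [f·L/D + ΣK]·(ρV²/2) = [0.02893·502/0.0377 + 7.22]·(1090·0.719²/2) = [385.3 + 7.22]·281.7 = 1.106e+05 Pa.
Head loss h_f = ΔP/(ρg) = 1.106e+05/(1090·9.81) = 10.3 m.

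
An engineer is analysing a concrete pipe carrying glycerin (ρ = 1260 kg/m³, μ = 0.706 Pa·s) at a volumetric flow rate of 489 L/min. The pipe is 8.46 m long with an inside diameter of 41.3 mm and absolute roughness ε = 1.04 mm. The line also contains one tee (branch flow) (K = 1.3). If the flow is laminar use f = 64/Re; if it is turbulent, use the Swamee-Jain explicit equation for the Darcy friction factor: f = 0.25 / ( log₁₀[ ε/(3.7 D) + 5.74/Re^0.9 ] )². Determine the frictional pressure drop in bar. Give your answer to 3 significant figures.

ΔP ≈ 7.12 bar

Q = 489 L/min = 489/60000 = 0.00815 m³/s.
Cross-sectional area A = πD²/4 = π(0.0413)²/4 = 0.00134 m²; mean velocity V = Q/A = 0.00815/0.00134 = 6.084 m/s.
Reynolds number Re = ρVD/μ = 1260 · 6.084 · 0.0413 / 0.706 = 448.4.
Re < 2300 → laminar flow, so f = 64/Re = 64/448.4 = 0.1427 (the turbulent correlation is not needed).
Total minor-loss coefficient ΣK = 1·1.3 = 1.3.
ΔP = [f·L/D + ΣK]·(ρV²/2) = [0.1427·8.46/0.0413 + 1.3]·(1260·6.084²/2) = [29.24 + 1.3]·2.332e+04 = 7.12e+05 Pa.
ΔP = 7.12e+05 Pa = 7.12 bar.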